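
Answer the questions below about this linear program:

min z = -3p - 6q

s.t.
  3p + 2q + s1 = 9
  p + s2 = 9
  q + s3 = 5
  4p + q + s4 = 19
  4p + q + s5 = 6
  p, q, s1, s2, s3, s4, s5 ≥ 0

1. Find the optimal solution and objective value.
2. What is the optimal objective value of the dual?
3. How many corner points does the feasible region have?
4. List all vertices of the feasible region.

1. p = 0, q = 4.5, z = -27
2. -27 (by strong duality, equal to the primal optimum)
3. 4
4. (0, 0), (1.5, 0), (0.6, 3.6), (0, 4.5)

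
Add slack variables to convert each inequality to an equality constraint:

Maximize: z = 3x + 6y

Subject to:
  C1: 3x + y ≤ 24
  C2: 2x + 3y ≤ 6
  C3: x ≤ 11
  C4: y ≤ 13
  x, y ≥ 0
max z = 3x + 6y

s.t.
  3x + y + s1 = 24
  2x + 3y + s2 = 6
  x + s3 = 11
  y + s4 = 13
  x, y, s1, s2, s3, s4 ≥ 0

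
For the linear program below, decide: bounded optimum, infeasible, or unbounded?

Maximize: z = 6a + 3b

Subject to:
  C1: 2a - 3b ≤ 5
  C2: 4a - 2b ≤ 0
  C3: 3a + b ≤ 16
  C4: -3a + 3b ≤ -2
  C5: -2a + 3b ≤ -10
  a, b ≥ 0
C1 requires 2a - 3b ≤ 5, while C5 (-2a + 3b ≤ -10) is equivalent to 2a - 3b ≥ 10. Together they would need 10 ≤ 2a - 3b ≤ 5, which is impossible since 10 > 5. No point satisfies all constraints.

Infeasible — the constraint set is empty.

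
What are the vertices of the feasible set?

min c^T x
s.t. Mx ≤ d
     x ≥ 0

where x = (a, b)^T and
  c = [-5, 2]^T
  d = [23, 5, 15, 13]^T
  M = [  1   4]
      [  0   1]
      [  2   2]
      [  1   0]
Each vertex is the intersection of two constraint boundaries that also satisfies all remaining constraints:
  a = 0 and b = 0 → (0, 0)
  2a + 2b = 15 and b = 0 → (7.5, 0)
  b = 5 and 2a + 2b = 15 → (2.5, 5)
  b = 5 and a = 0 → (0, 5)

Vertices: (0, 0), (7.5, 0), (2.5, 5), (0, 5)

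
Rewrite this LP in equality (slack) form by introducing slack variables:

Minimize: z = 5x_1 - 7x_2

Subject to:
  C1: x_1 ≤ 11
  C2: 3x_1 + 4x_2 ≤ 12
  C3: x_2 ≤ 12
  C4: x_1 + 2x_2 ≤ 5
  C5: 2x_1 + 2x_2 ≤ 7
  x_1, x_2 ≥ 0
min z = 5x_1 - 7x_2

s.t.
  x_1 + s1 = 11
  3x_1 + 4x_2 + s2 = 12
  x_2 + s3 = 12
  x_1 + 2x_2 + s4 = 5
  2x_1 + 2x_2 + s5 = 7
  x_1, x_2, s1, s2, s3, s4, s5 ≥ 0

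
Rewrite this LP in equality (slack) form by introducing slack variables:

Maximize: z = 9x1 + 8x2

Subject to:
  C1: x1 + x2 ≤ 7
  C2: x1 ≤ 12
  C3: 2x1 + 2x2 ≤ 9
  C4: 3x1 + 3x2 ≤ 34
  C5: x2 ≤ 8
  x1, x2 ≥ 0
max z = 9x1 + 8x2

s.t.
  x1 + x2 + s1 = 7
  x1 + s2 = 12
  2x1 + 2x2 + s3 = 9
  3x1 + 3x2 + s4 = 34
  x2 + s5 = 8
  x1, x2, s1, s2, s3, s4, s5 ≥ 0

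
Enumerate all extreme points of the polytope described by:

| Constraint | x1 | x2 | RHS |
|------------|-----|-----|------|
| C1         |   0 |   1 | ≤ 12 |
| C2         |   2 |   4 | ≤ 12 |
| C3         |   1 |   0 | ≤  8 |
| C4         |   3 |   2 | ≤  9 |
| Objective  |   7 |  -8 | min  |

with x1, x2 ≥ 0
Each vertex is the intersection of two constraint boundaries that also satisfies all remaining constraints:
  x1 = 0 and x2 = 0 → (0, 0)
  3x1 + 2x2 = 9 and x2 = 0 → (3, 0)
  2x1 + 4x2 = 12 and 3x1 + 2x2 = 9 → (1.5, 2.25)
  2x1 + 4x2 = 12 and x1 = 0 → (0, 3)

Vertices: (0, 0), (3, 0), (1.5, 2.25), (0, 3)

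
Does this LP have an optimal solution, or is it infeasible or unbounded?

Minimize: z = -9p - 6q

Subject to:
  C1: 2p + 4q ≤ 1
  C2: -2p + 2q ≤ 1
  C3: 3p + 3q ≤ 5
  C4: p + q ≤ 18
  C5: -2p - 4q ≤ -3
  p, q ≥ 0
C1 requires 2p + 4q ≤ 1, while C5 (-2p - 4q ≤ -3) is equivalent to 2p + 4q ≥ 3. Together they would need 3 ≤ 2p + 4q ≤ 1, which is impossible since 3 > 1. No point satisfies all constraints.

Infeasible — the constraint set is empty.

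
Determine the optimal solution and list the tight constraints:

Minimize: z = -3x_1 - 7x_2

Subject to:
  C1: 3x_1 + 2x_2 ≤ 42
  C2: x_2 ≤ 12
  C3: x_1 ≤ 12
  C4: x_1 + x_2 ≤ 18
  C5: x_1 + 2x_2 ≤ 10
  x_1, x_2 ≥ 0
Optimal: x_1 = 0, x_2 = 5
Slack at optimum:
  C1: slack = 32
  C2: slack = 7
  C3: slack = 12
  C4: slack = 13
  C5: slack = 0 (binding)
  x_1 ≥ 0: x_1 = 0 (binding)
  x_2 ≥ 0: x_2 = 5
Binding constraints: C5, x_1 ≥ 0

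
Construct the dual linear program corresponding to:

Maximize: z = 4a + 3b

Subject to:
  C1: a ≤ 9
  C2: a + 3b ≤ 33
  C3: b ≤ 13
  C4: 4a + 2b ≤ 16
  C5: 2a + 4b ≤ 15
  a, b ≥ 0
Minimize: z = 9y1 + 33y2 + 13y3 + 16y4 + 15y5

Subject to:
  C1: -y1 - y2 - 4y4 - 2y5 ≤ -4
  C2: -3y2 - y3 - 2y4 - 4y5 ≤ -3
  y1, y2, y3, y4, y5 ≥ 0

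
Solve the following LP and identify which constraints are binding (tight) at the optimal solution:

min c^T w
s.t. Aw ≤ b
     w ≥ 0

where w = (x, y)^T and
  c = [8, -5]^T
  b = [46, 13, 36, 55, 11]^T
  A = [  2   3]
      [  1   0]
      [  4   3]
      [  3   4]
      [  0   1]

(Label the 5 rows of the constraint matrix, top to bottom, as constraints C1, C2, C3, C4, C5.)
Optimal: x = 0, y = 11
Slack at optimum:
  C1: slack = 13
  C2: slack = 13
  C3: slack = 3
  C4: slack = 11
  C5: slack = 0 (binding)
  x ≥ 0: x = 0 (binding)
  y ≥ 0: y = 11
Binding constraints: C5, x ≥ 0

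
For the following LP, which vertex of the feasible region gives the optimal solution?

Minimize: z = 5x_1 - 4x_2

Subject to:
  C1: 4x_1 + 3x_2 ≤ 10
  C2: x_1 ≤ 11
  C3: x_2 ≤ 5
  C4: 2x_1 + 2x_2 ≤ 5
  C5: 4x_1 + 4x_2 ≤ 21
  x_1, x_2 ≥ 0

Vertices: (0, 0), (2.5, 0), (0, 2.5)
(0, 2.5) with z = -10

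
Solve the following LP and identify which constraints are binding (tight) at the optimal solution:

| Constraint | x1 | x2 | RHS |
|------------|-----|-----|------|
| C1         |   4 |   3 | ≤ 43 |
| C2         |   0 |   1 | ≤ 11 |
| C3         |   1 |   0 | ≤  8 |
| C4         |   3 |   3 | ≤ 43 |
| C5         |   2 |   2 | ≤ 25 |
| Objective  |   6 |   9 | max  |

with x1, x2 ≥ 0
Optimal: x1 = 1.5, x2 = 11
Slack at optimum:
  C1: slack = 4
  C2: slack = 0 (binding)
  C3: slack = 6.5
  C4: slack = 5.5
  C5: slack = 0 (binding)
  x1 ≥ 0: x1 = 1.5
  x2 ≥ 0: x2 = 11
Binding constraints: C2, C5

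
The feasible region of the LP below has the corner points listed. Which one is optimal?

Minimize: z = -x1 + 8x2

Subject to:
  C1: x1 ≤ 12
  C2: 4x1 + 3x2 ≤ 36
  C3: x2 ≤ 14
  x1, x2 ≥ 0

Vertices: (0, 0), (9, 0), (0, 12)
Evaluating z = -x1 + 8x2 at each vertex:
  (0, 0): z = 0
  (9, 0): z = -9
  (0, 12): z = 96

The smallest value is z = -9, attained at (9, 0).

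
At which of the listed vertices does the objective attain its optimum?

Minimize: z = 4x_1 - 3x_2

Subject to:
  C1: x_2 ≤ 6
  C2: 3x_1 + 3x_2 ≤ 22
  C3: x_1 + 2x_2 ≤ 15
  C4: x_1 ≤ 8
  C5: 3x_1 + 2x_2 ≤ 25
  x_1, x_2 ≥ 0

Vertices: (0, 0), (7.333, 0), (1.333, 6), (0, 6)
Evaluating z = 4x_1 - 3x_2 at each vertex:
  (0, 0): z = 0
  (7.333, 0): z = 29.33
  (1.333, 6): z = -12.67
  (0, 6): z = -18

The smallest value is z = -18, attained at (0, 6).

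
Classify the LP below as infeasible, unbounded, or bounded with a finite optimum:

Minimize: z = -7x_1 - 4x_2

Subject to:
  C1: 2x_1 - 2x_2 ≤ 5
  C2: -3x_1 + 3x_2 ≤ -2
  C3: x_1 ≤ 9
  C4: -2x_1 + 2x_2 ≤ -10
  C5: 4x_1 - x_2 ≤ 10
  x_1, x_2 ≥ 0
C1 requires 2x_1 - 2x_2 ≤ 5, while C4 (-2x_1 + 2x_2 ≤ -10) is equivalent to 2x_1 - 2x_2 ≥ 10. Together they would need 10 ≤ 2x_1 - 2x_2 ≤ 5, which is impossible since 10 > 5. No point satisfies all constraints.

Infeasible: no point satisfies all constraints simultaneously.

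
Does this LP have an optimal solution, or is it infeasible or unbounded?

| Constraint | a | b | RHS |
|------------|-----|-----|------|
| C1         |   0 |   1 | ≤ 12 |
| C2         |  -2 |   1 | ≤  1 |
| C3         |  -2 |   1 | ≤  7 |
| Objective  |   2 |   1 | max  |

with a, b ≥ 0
Feasible point: (0, 0) satisfies every constraint, so the LP is feasible.
Direction d = (1, 0): for each constraint row a, a·d ≤ 0 —
  (0)(1) + (1)(0) = 0 ≤ 0
  (-2)(1) + (1)(0) = -2 ≤ 0
  (-2)(1) + (1)(0) = -2 ≤ 0
and d ≥ 0, so (0, 0) + t·d stays feasible for every t ≥ 0. Along this ray z = 2a + b changes by 2 per unit t, so z → +∞.

Unbounded: there is a feasible ray along which z → +∞.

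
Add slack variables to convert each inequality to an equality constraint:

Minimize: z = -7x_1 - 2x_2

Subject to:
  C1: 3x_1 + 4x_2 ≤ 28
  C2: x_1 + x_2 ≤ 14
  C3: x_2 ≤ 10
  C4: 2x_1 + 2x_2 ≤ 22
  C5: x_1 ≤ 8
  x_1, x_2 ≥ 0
min z = -7x_1 - 2x_2

s.t.
  3x_1 + 4x_2 + s1 = 28
  x_1 + x_2 + s2 = 14
  x_2 + s3 = 10
  2x_1 + 2x_2 + s4 = 22
  x_1 + s5 = 8
  x_1, x_2, s1, s2, s3, s4, s5 ≥ 0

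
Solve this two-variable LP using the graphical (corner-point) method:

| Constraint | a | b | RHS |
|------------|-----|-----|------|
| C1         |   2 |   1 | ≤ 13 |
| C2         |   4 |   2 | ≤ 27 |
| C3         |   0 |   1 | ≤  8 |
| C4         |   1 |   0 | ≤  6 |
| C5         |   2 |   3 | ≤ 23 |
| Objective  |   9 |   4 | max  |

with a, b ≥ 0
Each vertex is the intersection of two constraint boundaries that also satisfies all remaining constraints:
  a = 0 and b = 0 → (0, 0)
  a = 6 and b = 0 → (6, 0)
  2a + b = 13 and a = 6 → (6, 1)
  2a + b = 13 and 2a + 3b = 23 → (4, 5)
  2a + 3b = 23 and a = 0 → (0, 7.667)

Evaluating z = 9a + 4b at each vertex:
  (0, 0): z = 0
  (6, 0): z = 54
  (6, 1): z = 58
  (4, 5): z = 56
  (0, 7.667): z = 30.67

The maximum is at (6, 1) with z = 58.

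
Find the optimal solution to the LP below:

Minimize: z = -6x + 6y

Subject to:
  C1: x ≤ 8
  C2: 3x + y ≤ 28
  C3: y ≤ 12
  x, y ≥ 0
x = 8, y = 0, z = -48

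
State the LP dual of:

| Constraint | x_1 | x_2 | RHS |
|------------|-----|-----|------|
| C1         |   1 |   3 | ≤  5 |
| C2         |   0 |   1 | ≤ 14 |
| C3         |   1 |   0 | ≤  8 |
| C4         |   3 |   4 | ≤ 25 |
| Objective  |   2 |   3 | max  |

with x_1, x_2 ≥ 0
Minimize: z = 5y1 + 14y2 + 8y3 + 25y4

Subject to:
  C1: -y1 - y3 - 3y4 ≤ -2
  C2: -3y1 - y2 - 4y4 ≤ -3
  y1, y2, y3, y4 ≥ 0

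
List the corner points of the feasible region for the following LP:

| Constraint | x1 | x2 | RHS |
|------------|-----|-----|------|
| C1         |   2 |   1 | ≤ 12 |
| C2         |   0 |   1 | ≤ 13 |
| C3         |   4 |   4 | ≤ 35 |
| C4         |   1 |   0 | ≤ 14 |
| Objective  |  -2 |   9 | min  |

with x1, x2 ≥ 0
Each vertex is the intersection of two constraint boundaries that also satisfies all remaining constraints:
  x1 = 0 and x2 = 0 → (0, 0)
  2x1 + x2 = 12 and x2 = 0 → (6, 0)
  2x1 + x2 = 12 and 4x1 + 4x2 = 35 → (3.25, 5.5)
  4x1 + 4x2 = 35 and x1 = 0 → (0, 8.75)

Vertices: (0, 0), (6, 0), (3.25, 5.5), (0, 8.75)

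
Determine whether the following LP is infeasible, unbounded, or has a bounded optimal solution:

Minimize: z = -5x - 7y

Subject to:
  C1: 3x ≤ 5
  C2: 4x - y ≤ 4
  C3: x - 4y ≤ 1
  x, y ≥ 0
Feasible point: (0, 0) satisfies every constraint, so the LP is feasible.
Direction d = (0, 1): for each constraint row a, a·d ≤ 0 —
  (3)(0) + (0)(1) = 0 ≤ 0
  (4)(0) + (-1)(1) = -1 ≤ 0
  (1)(0) + (-4)(1) = -4 ≤ 0
and d ≥ 0, so (0, 0) + t·d stays feasible for every t ≥ 0. Along this ray z = -5x - 7y changes by -7 per unit t, so z → −∞.

The LP is unbounded; z can be made arbitrarily small.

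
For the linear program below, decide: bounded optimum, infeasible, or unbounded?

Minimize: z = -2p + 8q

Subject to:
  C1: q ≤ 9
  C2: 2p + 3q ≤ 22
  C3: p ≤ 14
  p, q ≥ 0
The point (11, 0) satisfies every constraint, so the LP is feasible; the constraints give p ≤ 14 and q ≤ 9, which with p, q ≥ 0 keep the feasible region inside a bounded box. A feasible, bounded LP attains a finite optimum at a vertex.

Evaluating z = -2p + 8q at each vertex:
  (0, 0): z = 0
  (11, 0): z = -22
  (0, 7.333): z = 58.67

Feasible with finite optimum z* = -22 at (11, 0).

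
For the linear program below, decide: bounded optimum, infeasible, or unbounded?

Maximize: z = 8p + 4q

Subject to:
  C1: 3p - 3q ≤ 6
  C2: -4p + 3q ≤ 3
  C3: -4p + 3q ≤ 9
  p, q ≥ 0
Feasible point: (0, 0) satisfies every constraint, so the LP is feasible.
Direction d = (1, 1): for each constraint row a, a·d ≤ 0 —
  (3)(1) + (-3)(1) = 0 ≤ 0
  (-4)(1) + (3)(1) = -1 ≤ 0
  (-4)(1) + (3)(1) = -1 ≤ 0
and d ≥ 0, so (0, 0) + t·d stays feasible for every t ≥ 0. Along this ray z = 8p + 4q changes by 12 per unit t, so z → +∞.

Unbounded — the objective can increase without bound over the feasible region.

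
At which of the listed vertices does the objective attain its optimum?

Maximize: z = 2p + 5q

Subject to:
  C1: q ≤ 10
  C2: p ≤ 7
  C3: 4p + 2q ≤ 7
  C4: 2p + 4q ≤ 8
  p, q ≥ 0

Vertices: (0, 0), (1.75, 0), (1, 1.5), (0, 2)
Evaluating z = 2p + 5q at each vertex:
  (0, 0): z = 0
  (1.75, 0): z = 3.5
  (1, 1.5): z = 9.5
  (0, 2): z = 10

The largest value is z = 10, attained at (0, 2).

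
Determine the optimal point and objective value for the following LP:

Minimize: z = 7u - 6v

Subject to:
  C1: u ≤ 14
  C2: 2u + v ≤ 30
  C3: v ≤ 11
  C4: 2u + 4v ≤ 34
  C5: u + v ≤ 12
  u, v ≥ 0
Each vertex is the intersection of two constraint boundaries that also satisfies all remaining constraints:
  u = 0 and v = 0 → (0, 0)
  u + v = 12 and v = 0 → (12, 0)
  2u + 4v = 34 and u + v = 12 → (7, 5)
  2u + 4v = 34 and u = 0 → (0, 8.5)

Evaluating z = 7u - 6v at each vertex:
  (0, 0): z = 0
  (12, 0): z = 84
  (7, 5): z = 19
  (0, 8.5): z = -51

The minimum is at (0, 8.5) with z = -51.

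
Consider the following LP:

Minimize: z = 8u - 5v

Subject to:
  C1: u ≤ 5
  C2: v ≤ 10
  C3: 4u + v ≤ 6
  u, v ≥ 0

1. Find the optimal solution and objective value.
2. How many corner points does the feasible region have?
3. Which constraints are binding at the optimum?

1. u = 0, v = 6, z = -30
2. 3
3. C3, u ≥ 0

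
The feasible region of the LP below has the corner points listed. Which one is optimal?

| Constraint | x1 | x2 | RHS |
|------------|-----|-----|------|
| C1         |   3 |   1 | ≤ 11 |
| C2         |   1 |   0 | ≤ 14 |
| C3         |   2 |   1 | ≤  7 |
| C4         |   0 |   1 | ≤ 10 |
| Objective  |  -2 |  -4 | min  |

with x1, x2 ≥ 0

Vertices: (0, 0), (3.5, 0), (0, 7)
Evaluating z = -2x1 - 4x2 at each vertex:
  (0, 0): z = 0
  (3.5, 0): z = -7
  (0, 7): z = -28

The smallest value is z = -28, attained at (0, 7).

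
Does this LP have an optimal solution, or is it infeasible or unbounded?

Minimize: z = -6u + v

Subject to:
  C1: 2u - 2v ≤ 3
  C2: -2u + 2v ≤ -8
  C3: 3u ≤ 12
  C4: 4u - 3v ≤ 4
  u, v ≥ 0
C1 requires 2u - 2v ≤ 3, while C2 (-2u + 2v ≤ -8) is equivalent to 2u - 2v ≥ 8. Together they would need 8 ≤ 2u - 2v ≤ 3, which is impossible since 8 > 3. No point satisfies all constraints.

Infeasible — the constraint set is empty.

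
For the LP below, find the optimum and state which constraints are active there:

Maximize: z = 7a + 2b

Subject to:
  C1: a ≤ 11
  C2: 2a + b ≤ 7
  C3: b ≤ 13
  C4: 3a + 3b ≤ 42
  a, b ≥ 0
Optimal: a = 3.5, b = 0
Slack at optimum:
  C1: slack = 7.5
  C2: slack = 0 (binding)
  C3: slack = 13
  C4: slack = 31.5
  a ≥ 0: a = 3.5
  b ≥ 0: b = 0 (binding)
Binding constraints: C2, b ≥ 0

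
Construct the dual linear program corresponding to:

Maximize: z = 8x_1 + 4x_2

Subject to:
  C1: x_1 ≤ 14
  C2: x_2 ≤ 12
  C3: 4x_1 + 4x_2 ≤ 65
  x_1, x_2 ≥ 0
Minimize: z = 14y1 + 12y2 + 65y3

Subject to:
  C1: -y1 - 4y3 ≤ -8
  C2: -y2 - 4y3 ≤ -4
  y1, y2, y3 ≥ 0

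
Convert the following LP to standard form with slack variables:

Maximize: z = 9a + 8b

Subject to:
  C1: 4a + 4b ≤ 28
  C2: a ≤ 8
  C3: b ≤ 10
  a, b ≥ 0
max z = 9a + 8b

s.t.
  4a + 4b + s1 = 28
  a + s2 = 8
  b + s3 = 10
  a, b, s1, s2, s3 ≥ 0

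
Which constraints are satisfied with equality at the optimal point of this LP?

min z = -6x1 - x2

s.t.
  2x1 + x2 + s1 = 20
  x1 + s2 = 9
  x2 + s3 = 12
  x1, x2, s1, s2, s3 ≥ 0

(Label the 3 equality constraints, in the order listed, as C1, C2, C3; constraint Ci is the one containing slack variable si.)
Optimal: x1 = 9, x2 = 2
Binding: C1, C2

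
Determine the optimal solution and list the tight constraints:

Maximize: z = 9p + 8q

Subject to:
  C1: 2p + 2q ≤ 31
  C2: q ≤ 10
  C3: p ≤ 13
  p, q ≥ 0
Optimal: p = 13, q = 2.5
Slack at optimum:
  C1: slack = 0 (binding)
  C2: slack = 7.5
  C3: slack = 0 (binding)
  p ≥ 0: p = 13
  q ≥ 0: q = 2.5
Binding constraints: C1, C3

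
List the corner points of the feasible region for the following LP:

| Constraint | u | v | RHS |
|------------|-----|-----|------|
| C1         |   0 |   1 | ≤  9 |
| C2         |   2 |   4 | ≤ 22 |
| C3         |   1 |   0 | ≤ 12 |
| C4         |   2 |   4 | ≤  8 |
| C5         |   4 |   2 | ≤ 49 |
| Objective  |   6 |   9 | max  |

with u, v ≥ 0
Each vertex is the intersection of two constraint boundaries that also satisfies all remaining constraints:
  u = 0 and v = 0 → (0, 0)
  2u + 4v = 8 and v = 0 → (4, 0)
  2u + 4v = 8 and u = 0 → (0, 2)

Vertices: (0, 0), (4, 0), (0, 2)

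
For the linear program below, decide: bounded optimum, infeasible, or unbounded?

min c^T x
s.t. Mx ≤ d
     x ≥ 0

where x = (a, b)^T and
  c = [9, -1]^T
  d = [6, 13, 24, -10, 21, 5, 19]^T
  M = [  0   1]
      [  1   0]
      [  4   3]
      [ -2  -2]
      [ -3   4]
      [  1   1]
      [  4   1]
The point (0, 5) satisfies every constraint, so the LP is feasible; the constraints give a ≤ 13 and b ≤ 6, which with a, b ≥ 0 keep the feasible region inside a bounded box. A feasible, bounded LP attains a finite optimum at a vertex.

Evaluating z = 9a - b at each vertex:
  (4.667, 0.3333): z = 41.67
  (0, 5): z = -5

The LP has an optimal solution: (0, 5) with z = -5.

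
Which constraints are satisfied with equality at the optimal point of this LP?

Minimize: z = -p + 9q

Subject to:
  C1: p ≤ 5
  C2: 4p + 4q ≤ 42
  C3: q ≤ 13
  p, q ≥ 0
Optimal: p = 5, q = 0
Binding: C1, q ≥ 0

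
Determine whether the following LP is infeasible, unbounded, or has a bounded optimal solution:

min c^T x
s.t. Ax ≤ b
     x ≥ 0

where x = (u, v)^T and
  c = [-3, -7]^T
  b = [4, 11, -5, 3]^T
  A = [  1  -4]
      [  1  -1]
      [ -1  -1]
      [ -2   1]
Feasible point: (1, 4) satisfies every constraint, so the LP is feasible.
Direction d = (1, 1): for each constraint row a, a·d ≤ 0 —
  (1)(1) + (-4)(1) = -3 ≤ 0
  (1)(1) + (-1)(1) = 0 ≤ 0
  (-1)(1) + (-1)(1) = -2 ≤ 0
  (-2)(1) + (1)(1) = -1 ≤ 0
and d ≥ 0, so (1, 4) + t·d stays feasible for every t ≥ 0. Along this ray z = -3u - 7v changes by -10 per unit t, so z → −∞.

Unbounded: there is a feasible ray along which z → −∞.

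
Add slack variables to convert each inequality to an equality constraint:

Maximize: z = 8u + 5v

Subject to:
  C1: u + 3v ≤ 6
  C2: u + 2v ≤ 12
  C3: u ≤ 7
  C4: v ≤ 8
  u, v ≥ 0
max z = 8u + 5v

s.t.
  u + 3v + s1 = 6
  u + 2v + s2 = 12
  u + s3 = 7
  v + s4 = 8
  u, v, s1, s2, s3, s4 ≥ 0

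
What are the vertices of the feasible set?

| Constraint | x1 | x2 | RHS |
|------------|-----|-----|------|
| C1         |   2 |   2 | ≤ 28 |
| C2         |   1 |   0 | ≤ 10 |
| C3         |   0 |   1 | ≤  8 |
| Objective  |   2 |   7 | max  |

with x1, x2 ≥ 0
Each vertex is the intersection of two constraint boundaries that also satisfies all remaining constraints:
  x1 = 0 and x2 = 0 → (0, 0)
  x1 = 10 and x2 = 0 → (10, 0)
  2x1 + 2x2 = 28 and x1 = 10 → (10, 4)
  2x1 + 2x2 = 28 and x2 = 8 → (6, 8)
  x2 = 8 and x1 = 0 → (0, 8)

Vertices: (0, 0), (10, 0), (10, 4), (6, 8), (0, 8)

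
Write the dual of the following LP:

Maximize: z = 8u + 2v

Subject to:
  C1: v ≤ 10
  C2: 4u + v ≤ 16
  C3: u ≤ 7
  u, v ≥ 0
Minimize: z = 10y1 + 16y2 + 7y3

Subject to:
  C1: -4y2 - y3 ≤ -8
  C2: -y1 - y2 ≤ -2
  y1, y2, y3 ≥ 0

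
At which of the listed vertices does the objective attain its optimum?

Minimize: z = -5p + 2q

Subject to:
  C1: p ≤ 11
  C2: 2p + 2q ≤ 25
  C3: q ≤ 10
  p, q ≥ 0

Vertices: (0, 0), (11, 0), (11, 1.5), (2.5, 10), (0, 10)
Evaluating z = -5p + 2q at each vertex:
  (0, 0): z = 0
  (11, 0): z = -55
  (11, 1.5): z = -52
  (2.5, 10): z = 7.5
  (0, 10): z = 20

The smallest value is z = -55, attained at (11, 0).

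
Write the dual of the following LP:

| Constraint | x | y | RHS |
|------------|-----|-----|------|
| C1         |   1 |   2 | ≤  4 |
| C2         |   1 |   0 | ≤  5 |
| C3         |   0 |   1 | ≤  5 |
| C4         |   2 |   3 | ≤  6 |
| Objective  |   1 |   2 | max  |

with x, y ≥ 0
Minimize: z = 4y1 + 5y2 + 5y3 + 6y4

Subject to:
  C1: -y1 - y2 - 2y4 ≤ -1
  C2: -2y1 - y3 - 3y4 ≤ -2
  y1, y2, y3, y4 ≥ 0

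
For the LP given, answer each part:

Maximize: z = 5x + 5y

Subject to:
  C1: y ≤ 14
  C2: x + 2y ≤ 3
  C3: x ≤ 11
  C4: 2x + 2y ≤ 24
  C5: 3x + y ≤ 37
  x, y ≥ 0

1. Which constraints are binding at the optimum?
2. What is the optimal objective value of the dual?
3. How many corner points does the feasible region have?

1. C2, y ≥ 0
2. 15 (by strong duality, equal to the primal optimum)
3. 3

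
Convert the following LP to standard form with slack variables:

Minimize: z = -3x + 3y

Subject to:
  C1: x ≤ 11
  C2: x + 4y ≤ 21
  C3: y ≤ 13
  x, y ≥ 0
min z = -3x + 3y

s.t.
  x + s1 = 11
  x + 4y + s2 = 21
  y + s3 = 13
  x, y, s1, s2, s3 ≥ 0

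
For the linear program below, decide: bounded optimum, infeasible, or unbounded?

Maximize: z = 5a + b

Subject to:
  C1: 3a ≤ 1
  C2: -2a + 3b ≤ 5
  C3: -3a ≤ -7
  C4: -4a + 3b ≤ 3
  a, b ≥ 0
C1 requires 3a ≤ 1, while C3 (-3a ≤ -7) is equivalent to 3a ≥ 7. Together they would need 7 ≤ 3a ≤ 1, which is impossible since 7 > 1. No point satisfies all constraints.

The feasible region is empty; the LP is infeasible.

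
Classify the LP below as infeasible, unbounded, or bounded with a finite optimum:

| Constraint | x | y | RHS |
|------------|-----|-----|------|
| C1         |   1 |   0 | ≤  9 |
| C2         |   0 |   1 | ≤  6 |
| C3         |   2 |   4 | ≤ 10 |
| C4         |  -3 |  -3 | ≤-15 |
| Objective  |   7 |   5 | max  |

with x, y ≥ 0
The point (5, 0) satisfies every constraint, so the LP is feasible; the constraints give x ≤ 9 and y ≤ 6, which with x, y ≥ 0 keep the feasible region inside a bounded box. A feasible, bounded LP attains a finite optimum at a vertex.

Evaluating z = 7x + 5y at each vertex:
  (5, 0): z = 35

Bounded optimum: z* = 35 at (5, 0).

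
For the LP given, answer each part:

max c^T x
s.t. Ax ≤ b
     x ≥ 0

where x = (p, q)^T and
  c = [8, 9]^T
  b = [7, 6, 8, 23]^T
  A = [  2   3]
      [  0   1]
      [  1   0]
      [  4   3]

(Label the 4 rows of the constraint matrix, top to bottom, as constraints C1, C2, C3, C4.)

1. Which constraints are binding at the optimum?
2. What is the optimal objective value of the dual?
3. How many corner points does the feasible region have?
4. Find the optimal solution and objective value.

1. C1, q ≥ 0
2. 28 (by strong duality, equal to the primal optimum)
3. 3
4. p = 3.5, q = 0, z = 28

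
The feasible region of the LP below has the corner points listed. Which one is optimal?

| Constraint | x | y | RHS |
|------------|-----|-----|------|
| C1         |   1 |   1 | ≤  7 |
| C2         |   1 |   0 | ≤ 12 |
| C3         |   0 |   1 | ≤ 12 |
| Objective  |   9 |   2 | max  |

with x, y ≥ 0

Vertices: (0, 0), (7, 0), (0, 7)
Evaluating z = 9x + 2y at each vertex:
  (0, 0): z = 0
  (7, 0): z = 63
  (0, 7): z = 14

The largest value is z = 63, attained at (7, 0).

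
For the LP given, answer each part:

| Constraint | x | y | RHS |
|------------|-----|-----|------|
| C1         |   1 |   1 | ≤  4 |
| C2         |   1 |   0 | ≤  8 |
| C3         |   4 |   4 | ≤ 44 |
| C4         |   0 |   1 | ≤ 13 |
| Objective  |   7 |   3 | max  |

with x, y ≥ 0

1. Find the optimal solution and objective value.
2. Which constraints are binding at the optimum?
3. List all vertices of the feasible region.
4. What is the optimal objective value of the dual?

1. x = 4, y = 0, z = 28
2. C1, y ≥ 0
3. (0, 0), (4, 0), (0, 4)
4. 28 (by strong duality, equal to the primal optimum)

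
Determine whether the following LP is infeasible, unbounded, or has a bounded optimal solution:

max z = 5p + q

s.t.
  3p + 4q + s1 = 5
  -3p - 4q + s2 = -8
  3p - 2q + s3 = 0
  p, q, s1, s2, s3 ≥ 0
The row 3p + 4q + s1 = 5 with s1 ≥ 0 requires 3p + 4q ≤ 5, while the row -3p - 4q + s2 = -8 with s2 ≥ 0 is equivalent to 3p + 4q ≥ 8. Together they would need 8 ≤ 3p + 4q ≤ 5, which is impossible since 8 > 5. No point satisfies all constraints.

The feasible region is empty; the LP is infeasible.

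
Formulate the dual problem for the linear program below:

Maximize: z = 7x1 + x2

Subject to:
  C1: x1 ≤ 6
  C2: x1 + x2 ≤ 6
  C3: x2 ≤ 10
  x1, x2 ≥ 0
Minimize: z = 6y1 + 6y2 + 10y3

Subject to:
  C1: -y1 - y2 ≤ -7
  C2: -y2 - y3 ≤ -1
  y1, y2, y3 ≥ 0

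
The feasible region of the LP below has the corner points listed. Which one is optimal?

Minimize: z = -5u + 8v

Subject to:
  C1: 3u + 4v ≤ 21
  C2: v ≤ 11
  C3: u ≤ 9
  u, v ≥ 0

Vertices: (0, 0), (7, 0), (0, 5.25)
Evaluating z = -5u + 8v at each vertex:
  (0, 0): z = 0
  (7, 0): z = -35
  (0, 5.25): z = 42

The smallest value is z = -35, attained at (7, 0).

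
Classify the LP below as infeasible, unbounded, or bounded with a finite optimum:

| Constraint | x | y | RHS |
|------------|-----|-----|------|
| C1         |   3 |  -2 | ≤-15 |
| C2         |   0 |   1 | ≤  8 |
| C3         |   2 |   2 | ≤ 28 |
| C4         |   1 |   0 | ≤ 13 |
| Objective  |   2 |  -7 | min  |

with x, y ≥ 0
The point (0, 8) satisfies every constraint, so the LP is feasible; the constraints give x ≤ 13 and y ≤ 8, which with x, y ≥ 0 keep the feasible region inside a bounded box. A feasible, bounded LP attains a finite optimum at a vertex.

Evaluating z = 2x - 7y at each vertex:
  (0, 7.5): z = -52.5
  (0.3333, 8): z = -55.33
  (0, 8): z = -56

Bounded optimum: z* = -56 at (0, 8).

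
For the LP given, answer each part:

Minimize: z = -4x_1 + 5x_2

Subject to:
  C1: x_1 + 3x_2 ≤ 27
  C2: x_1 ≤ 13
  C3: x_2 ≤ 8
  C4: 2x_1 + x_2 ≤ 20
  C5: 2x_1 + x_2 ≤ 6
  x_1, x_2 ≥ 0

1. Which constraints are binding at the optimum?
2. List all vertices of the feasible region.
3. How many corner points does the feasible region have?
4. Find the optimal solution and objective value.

1. C5, x_2 ≥ 0
2. (0, 0), (3, 0), (0, 6)
3. 3
4. x_1 = 3, x_2 = 0, z = -12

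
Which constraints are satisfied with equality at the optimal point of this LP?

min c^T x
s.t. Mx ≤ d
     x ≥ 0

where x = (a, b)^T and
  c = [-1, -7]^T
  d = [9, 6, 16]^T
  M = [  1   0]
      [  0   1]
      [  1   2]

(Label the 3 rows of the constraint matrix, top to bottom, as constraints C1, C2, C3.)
Optimal: a = 4, b = 6
Slack at optimum:
  C1: slack = 5
  C2: slack = 0 (binding)
  C3: slack = 0 (binding)
  a ≥ 0: a = 4
  b ≥ 0: b = 6
Binding constraints: C2, C3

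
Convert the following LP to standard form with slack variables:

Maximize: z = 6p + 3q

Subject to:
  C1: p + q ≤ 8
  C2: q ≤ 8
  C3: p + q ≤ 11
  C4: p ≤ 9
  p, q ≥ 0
max z = 6p + 3q

s.t.
  p + q + s1 = 8
  q + s2 = 8
  p + q + s3 = 11
  p + s4 = 9
  p, q, s1, s2, s3, s4 ≥ 0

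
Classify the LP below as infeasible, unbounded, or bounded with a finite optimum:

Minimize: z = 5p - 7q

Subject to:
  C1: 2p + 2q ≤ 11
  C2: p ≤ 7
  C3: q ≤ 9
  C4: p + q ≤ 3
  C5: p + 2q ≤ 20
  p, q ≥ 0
The point (0, 3) satisfies every constraint, so the LP is feasible; the constraints give p ≤ 7 and q ≤ 9, which with p, q ≥ 0 keep the feasible region inside a bounded box. A feasible, bounded LP attains a finite optimum at a vertex.

The LP has an optimal solution: (0, 3) with z = -21.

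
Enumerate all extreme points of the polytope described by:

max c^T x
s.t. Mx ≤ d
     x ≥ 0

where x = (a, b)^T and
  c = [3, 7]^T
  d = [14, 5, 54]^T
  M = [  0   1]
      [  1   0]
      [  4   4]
Each vertex is the intersection of two constraint boundaries that also satisfies all remaining constraints:
  a = 0 and b = 0 → (0, 0)
  a = 5 and b = 0 → (5, 0)
  a = 5 and 4a + 4b = 54 → (5, 8.5)
  4a + 4b = 54 and a = 0 → (0, 13.5)

Vertices: (0, 0), (5, 0), (5, 8.5), (0, 13.5)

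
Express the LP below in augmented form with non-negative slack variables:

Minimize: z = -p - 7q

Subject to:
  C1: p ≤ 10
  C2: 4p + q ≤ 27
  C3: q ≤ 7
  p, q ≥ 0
min z = -p - 7q

s.t.
  p + s1 = 10
  4p + q + s2 = 27
  q + s3 = 7
  p, q, s1, s2, s3 ≥ 0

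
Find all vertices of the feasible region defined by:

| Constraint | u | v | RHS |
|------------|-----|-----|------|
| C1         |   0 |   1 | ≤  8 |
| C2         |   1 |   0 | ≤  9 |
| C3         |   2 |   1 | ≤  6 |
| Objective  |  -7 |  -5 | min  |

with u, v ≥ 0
Each vertex is the intersection of two constraint boundaries that also satisfies all remaining constraints:
  u = 0 and v = 0 → (0, 0)
  2u + v = 6 and v = 0 → (3, 0)
  2u + v = 6 and u = 0 → (0, 6)

Vertices: (0, 0), (3, 0), (0, 6)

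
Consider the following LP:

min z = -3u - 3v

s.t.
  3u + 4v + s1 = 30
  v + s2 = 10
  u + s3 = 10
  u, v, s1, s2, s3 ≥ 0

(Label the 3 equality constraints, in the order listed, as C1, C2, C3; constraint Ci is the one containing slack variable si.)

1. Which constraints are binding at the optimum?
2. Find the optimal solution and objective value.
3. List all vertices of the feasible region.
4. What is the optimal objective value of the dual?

1. C1, C3, v ≥ 0
2. u = 10, v = 0, z = -30
3. (0, 0), (10, 0), (0, 7.5)
4. -30 (by strong duality, equal to the primal optimum)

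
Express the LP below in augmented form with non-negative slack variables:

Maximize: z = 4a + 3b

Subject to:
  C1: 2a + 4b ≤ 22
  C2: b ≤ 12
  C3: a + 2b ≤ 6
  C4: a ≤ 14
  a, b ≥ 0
max z = 4a + 3b

s.t.
  2a + 4b + s1 = 22
  b + s2 = 12
  a + 2b + s3 = 6
  a + s4 = 14
  a, b, s1, s2, s3, s4 ≥ 0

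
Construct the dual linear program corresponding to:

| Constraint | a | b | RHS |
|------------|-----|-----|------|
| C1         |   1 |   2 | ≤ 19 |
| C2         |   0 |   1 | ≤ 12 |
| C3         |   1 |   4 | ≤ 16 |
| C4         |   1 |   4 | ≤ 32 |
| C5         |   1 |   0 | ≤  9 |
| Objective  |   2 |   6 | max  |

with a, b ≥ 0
Minimize: z = 19y1 + 12y2 + 16y3 + 32y4 + 9y5

Subject to:
  C1: -y1 - y3 - y4 - y5 ≤ -2
  C2: -2y1 - y2 - 4y3 - 4y4 ≤ -6
  y1, y2, y3, y4, y5 ≥ 0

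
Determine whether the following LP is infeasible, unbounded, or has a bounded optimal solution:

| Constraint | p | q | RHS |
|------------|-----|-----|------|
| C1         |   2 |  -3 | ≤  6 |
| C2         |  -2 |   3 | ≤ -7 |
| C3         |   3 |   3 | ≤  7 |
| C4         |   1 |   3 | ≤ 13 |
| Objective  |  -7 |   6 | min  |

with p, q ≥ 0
C1 requires 2p - 3q ≤ 6, while C2 (-2p + 3q ≤ -7) is equivalent to 2p - 3q ≥ 7. Together they would need 7 ≤ 2p - 3q ≤ 6, which is impossible since 7 > 6. No point satisfies all constraints.

Infeasible — the constraint set is empty.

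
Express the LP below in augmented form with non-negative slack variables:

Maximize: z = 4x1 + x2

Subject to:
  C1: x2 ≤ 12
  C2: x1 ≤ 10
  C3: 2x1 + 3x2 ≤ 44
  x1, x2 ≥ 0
max z = 4x1 + x2

s.t.
  x2 + s1 = 12
  x1 + s2 = 10
  2x1 + 3x2 + s3 = 44
  x1, x2, s1, s2, s3 ≥ 0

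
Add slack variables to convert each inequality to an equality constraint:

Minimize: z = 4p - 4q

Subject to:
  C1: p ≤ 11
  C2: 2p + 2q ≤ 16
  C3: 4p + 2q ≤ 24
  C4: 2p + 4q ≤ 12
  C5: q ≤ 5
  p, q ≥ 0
min z = 4p - 4q

s.t.
  p + s1 = 11
  2p + 2q + s2 = 16
  4p + 2q + s3 = 24
  2p + 4q + s4 = 12
  q + s5 = 5
  p, q, s1, s2, s3, s4, s5 ≥ 0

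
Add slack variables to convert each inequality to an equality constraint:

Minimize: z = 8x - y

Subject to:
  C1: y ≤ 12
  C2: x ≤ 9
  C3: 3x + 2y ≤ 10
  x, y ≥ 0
min z = 8x - y

s.t.
  y + s1 = 12
  x + s2 = 9
  3x + 2y + s3 = 10
  x, y, s1, s2, s3 ≥ 0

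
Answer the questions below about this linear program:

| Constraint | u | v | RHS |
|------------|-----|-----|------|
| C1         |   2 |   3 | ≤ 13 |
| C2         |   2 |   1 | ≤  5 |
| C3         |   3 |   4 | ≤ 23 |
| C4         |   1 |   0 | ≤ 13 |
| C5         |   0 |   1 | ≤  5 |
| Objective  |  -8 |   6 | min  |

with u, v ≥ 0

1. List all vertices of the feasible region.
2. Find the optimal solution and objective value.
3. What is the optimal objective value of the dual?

1. (0, 0), (2.5, 0), (0.5, 4), (0, 4.333)
2. u = 2.5, v = 0, z = -20
3. -20 (by strong duality, equal to the primal optimum)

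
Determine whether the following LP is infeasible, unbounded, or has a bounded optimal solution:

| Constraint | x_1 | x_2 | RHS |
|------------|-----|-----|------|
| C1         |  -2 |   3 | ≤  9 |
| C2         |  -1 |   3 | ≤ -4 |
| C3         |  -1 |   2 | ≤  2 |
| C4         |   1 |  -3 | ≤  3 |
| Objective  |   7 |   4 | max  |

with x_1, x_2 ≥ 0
C4 requires x_1 - 3x_2 ≤ 3, while C2 (-x_1 + 3x_2 ≤ -4) is equivalent to x_1 - 3x_2 ≥ 4. Together they would need 4 ≤ x_1 - 3x_2 ≤ 3, which is impossible since 4 > 3. No point satisfies all constraints.

Infeasible: no point satisfies all constraints simultaneously.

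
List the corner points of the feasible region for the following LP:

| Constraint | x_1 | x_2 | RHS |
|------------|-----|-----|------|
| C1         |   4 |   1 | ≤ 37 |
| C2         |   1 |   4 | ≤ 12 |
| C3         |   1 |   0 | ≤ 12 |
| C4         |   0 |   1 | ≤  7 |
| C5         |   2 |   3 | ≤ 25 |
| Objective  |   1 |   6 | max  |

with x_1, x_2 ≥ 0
Each vertex is the intersection of two constraint boundaries that also satisfies all remaining constraints:
  x_1 = 0 and x_2 = 0 → (0, 0)
  4x_1 + x_2 = 37 and x_2 = 0 → (9.25, 0)
  4x_1 + x_2 = 37 and x_1 + 4x_2 = 12 → (9.067, 0.7333)
  x_1 + 4x_2 = 12 and x_1 = 0 → (0, 3)

Vertices: (0, 0), (9.25, 0), (9.067, 0.7333), (0, 3)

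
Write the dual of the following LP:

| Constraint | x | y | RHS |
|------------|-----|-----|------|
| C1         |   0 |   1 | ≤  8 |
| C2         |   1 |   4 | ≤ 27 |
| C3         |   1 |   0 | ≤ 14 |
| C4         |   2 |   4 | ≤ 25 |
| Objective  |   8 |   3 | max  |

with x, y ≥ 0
Minimize: z = 8y1 + 27y2 + 14y3 + 25y4

Subject to:
  C1: -y2 - y3 - 2y4 ≤ -8
  C2: -y1 - 4y2 - 4y4 ≤ -3
  y1, y2, y3, y4 ≥ 0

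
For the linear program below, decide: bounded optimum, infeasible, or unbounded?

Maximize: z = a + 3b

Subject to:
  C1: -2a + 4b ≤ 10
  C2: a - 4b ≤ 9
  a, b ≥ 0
Feasible point: (0, 0) satisfies every constraint, so the LP is feasible.
Direction d = (2, 1): for each constraint row a, a·d ≤ 0 —
  (-2)(2) + (4)(1) = 0 ≤ 0
  (1)(2) + (-4)(1) = -2 ≤ 0
and d ≥ 0, so (0, 0) + t·d stays feasible for every t ≥ 0. Along this ray z = a + 3b changes by 5 per unit t, so z → +∞.

Unbounded — the objective can increase without bound over the feasible region.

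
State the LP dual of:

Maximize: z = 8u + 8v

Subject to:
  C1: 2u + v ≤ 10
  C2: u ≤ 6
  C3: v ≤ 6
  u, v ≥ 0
Minimize: z = 10y1 + 6y2 + 6y3

Subject to:
  C1: -2y1 - y2 ≤ -8
  C2: -y1 - y3 ≤ -8
  y1, y2, y3 ≥ 0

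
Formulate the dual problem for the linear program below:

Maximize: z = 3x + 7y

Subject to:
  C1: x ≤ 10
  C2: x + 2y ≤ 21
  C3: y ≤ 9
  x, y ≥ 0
Minimize: z = 10y1 + 21y2 + 9y3

Subject to:
  C1: -y1 - y2 ≤ -3
  C2: -2y2 - y3 ≤ -7
  y1, y2, y3 ≥ 0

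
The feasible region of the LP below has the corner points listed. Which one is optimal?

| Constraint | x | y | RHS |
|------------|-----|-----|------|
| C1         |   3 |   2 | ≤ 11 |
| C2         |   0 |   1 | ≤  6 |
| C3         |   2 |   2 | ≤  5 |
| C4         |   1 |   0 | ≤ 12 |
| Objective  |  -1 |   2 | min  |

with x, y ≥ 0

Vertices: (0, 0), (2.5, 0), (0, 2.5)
(2.5, 0) with z = -2.5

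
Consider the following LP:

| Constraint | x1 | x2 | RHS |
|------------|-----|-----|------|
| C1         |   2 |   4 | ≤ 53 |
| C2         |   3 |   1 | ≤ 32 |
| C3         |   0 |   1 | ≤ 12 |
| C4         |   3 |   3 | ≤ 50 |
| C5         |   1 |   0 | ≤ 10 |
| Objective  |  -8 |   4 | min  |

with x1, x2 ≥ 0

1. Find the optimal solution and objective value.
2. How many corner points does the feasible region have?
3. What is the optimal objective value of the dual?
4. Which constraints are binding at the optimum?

1. x1 = 10, x2 = 0, z = -80
2. 7
3. -80 (by strong duality, equal to the primal optimum)
4. C5, x2 ≥ 0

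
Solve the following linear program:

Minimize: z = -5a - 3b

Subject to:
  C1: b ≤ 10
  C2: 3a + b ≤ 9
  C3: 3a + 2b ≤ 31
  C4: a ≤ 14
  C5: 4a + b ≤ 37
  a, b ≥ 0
Each vertex is the intersection of two constraint boundaries that also satisfies all remaining constraints:
  a = 0 and b = 0 → (0, 0)
  3a + b = 9 and b = 0 → (3, 0)
  3a + b = 9 and a = 0 → (0, 9)

Evaluating z = -5a - 3b at each vertex:
  (0, 0): z = 0
  (3, 0): z = -15
  (0, 9): z = -27

The minimum is at (0, 9) with z = -27.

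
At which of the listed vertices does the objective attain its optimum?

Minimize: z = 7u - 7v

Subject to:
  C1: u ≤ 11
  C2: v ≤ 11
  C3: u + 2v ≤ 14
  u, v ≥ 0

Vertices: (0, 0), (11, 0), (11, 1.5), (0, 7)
(0, 7) with z = -49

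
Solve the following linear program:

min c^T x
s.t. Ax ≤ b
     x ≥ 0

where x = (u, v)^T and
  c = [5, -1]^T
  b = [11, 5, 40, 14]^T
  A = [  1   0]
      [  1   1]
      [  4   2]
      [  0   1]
u = 0, v = 5, z = -5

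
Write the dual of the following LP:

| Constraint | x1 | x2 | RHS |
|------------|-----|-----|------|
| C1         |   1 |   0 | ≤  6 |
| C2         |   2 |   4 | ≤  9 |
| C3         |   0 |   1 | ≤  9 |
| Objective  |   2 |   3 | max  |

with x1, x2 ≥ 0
Minimize: z = 6y1 + 9y2 + 9y3

Subject to:
  C1: -y1 - 2y2 ≤ -2
  C2: -4y2 - y3 ≤ -3
  y1, y2, y3 ≥ 0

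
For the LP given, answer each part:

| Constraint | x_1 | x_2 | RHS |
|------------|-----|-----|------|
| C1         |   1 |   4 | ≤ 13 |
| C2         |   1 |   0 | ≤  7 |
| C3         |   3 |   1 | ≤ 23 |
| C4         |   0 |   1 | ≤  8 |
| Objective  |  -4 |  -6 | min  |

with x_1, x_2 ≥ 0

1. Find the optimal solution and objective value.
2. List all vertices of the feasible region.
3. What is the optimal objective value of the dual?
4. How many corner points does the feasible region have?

1. x_1 = 7, x_2 = 1.5, z = -37
2. (0, 0), (7, 0), (7, 1.5), (0, 3.25)
3. -37 (by strong duality, equal to the primal optimum)
4. 4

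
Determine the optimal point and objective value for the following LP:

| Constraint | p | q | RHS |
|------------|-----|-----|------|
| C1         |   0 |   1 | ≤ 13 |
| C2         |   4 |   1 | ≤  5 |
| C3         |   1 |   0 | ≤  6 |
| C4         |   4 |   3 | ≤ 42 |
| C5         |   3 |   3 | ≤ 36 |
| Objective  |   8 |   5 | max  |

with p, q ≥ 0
p = 0, q = 5, z = 25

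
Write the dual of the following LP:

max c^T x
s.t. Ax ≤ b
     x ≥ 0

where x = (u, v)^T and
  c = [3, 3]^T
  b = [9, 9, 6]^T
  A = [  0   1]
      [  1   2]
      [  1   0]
Minimize: z = 9y1 + 9y2 + 6y3

Subject to:
  C1: -y2 - y3 ≤ -3
  C2: -y1 - 2y2 ≤ -3
  y1, y2, y3 ≥ 0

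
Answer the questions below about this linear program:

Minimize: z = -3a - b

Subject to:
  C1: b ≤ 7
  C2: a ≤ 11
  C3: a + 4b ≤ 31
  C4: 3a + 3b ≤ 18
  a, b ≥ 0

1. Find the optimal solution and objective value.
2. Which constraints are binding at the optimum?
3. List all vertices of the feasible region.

1. a = 6, b = 0, z = -18
2. C4, b ≥ 0
3. (0, 0), (6, 0), (0, 6)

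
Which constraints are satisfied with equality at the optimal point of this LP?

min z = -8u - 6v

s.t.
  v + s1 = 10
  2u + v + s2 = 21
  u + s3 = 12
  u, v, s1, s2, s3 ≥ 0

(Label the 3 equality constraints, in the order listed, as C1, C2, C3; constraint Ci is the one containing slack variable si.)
Optimal: u = 5.5, v = 10
Slack at optimum:
  C1: slack = 0 (binding)
  C2: slack = 0 (binding)
  C3: slack = 6.5
  u ≥ 0: u = 5.5
  v ≥ 0: v = 10
Binding constraints: C1, C2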